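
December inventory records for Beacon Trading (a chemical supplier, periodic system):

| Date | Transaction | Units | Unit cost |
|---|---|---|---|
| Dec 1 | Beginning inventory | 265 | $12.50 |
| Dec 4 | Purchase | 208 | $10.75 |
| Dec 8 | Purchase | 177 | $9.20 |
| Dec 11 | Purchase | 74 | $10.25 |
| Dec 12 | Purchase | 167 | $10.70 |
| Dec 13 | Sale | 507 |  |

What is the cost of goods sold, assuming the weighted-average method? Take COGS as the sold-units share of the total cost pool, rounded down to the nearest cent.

Dec 13, sell 507: 507/891 × $9,722.30 → $5,532.21
Ending inventory (cost pool remaining) = $4,190.09
Check: goods available $9,722.30 = COGS $5,532.21 + ending $4,190.09

COGS = $5,532.21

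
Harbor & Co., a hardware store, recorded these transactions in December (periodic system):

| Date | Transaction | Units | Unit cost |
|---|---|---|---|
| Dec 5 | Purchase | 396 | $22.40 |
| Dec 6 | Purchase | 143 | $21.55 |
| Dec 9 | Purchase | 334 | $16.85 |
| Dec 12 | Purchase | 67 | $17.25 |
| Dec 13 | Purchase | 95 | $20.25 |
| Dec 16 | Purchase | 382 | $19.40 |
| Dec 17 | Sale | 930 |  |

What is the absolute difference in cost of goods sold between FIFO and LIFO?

$1,324.40

FIFO COGS: 396 @ $22.40 + 143 @ $21.55 + 334 @ $16.85 + 57 @ $17.25 = $18,563.20
LIFO COGS: 382 @ $19.40 + 95 @ $20.25 + 67 @ $17.25 + 334 @ $16.85 + 52 @ $21.55 = $17,238.80
Difference = |$18,563.20 − $17,238.80| = $1,324.40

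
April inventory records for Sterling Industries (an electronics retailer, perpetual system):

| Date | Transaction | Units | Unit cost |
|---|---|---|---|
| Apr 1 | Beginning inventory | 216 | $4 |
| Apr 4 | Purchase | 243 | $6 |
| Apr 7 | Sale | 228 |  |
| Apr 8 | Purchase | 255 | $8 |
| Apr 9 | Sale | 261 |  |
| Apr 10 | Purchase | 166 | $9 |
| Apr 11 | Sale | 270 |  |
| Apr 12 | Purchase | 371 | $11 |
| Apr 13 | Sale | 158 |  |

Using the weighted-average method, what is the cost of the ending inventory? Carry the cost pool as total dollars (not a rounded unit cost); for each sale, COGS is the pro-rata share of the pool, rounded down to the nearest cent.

Ending inventory = $3,396.38

After Apr 1: 216 on hand, pool $864.00 (≈ $4.0000 each)
After Apr 4: 459 on hand, pool $2,322.00 (≈ $5.0588 each)
Apr 7, sell 228: 228/459 × $2,322.00 → $1,153.41
After Apr 8: 486 on hand, pool $3,208.59 (≈ $6.6020 each)
Apr 9, sell 261: 261/486 × $3,208.59 → $1,723.13
After Apr 10: 391 on hand, pool $2,979.46 (≈ $7.6201 each)
Apr 11, sell 270: 270/391 × $2,979.46 → $2,057.42
After Apr 12: 492 on hand, pool $5,003.04 (≈ $10.1688 each)
Apr 13, sell 158: 158/492 × $5,003.04 → $1,606.66
Total COGS = $1,153.41 + $1,723.13 + $2,057.42 + $1,606.66 = $6,540.62
Ending inventory (cost pool remaining) = $3,396.38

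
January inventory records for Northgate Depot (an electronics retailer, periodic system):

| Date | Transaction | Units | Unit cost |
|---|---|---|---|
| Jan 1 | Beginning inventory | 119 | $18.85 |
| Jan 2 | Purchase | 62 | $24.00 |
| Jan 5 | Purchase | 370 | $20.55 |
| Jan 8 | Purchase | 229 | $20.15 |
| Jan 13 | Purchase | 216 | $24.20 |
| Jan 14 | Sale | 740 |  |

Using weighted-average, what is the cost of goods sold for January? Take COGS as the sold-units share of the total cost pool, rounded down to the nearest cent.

COGS = $15,733.32

Jan 14, sell 740: 740/996 × $21,176.20 → $15,733.32
Ending inventory (cost pool remaining) = $5,442.88
Check: goods available $21,176.20 = COGS $15,733.32 + ending $5,442.88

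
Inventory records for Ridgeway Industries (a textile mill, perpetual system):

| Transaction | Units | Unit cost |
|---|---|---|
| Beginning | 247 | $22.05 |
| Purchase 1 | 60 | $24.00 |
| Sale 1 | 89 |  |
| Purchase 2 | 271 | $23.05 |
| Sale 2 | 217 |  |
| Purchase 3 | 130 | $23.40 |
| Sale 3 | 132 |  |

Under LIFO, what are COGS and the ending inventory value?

Sale 1 (89) [LIFO — newest first]: 60 @ $24.00 + 29 @ $22.05 = $2,079.45
Sale 2 (217) [LIFO — newest first]: 217 @ $23.05 = $5,001.85
Sale 3 (132) [LIFO — newest first]: 130 @ $23.40 + 2 @ $23.05 = $3,088.10
Total COGS = $2,079.45 + $5,001.85 + $3,088.10 = $10,169.40
Ending inventory: 218 @ $22.05 + 52 @ $23.05 = $6,005.50

COGS = $10,169.40; ending inventory = $6,005.50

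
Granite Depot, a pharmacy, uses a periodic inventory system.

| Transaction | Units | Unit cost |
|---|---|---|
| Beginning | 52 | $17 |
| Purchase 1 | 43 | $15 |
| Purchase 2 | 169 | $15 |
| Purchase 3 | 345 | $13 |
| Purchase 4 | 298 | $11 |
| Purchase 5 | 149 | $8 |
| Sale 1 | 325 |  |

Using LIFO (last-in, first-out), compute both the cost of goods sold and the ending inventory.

Sale 1 (325) [LIFO — newest first]: 149 @ $8 + 176 @ $11 = $3,128
Ending inventory: 52 @ $17 + 43 @ $15 + 169 @ $15 + 345 @ $13 + 122 @ $11 = $9,891
Check: goods available $13,019 = COGS $3,128 + ending $9,891

COGS = $3,128; ending inventory = $9,891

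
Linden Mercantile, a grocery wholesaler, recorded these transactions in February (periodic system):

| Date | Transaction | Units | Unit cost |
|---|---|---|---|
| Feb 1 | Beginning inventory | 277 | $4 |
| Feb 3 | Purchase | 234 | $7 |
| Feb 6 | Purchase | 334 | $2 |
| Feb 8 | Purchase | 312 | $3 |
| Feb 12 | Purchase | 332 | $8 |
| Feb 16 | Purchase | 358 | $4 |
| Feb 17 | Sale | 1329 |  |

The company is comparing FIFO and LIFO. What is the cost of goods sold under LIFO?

FIFO COGS: 277 @ $4 + 234 @ $7 + 334 @ $2 + 312 @ $3 + 172 @ $8 = $5,726
LIFO COGS: 358 @ $4 + 332 @ $8 + 312 @ $3 + 327 @ $2 = $5,678

COGS = $5,678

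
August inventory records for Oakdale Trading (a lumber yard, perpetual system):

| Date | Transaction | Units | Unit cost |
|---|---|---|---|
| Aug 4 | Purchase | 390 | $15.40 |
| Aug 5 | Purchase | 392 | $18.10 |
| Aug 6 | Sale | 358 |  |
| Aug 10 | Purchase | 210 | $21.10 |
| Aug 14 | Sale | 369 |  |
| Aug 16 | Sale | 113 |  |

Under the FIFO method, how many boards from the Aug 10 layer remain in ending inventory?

152

Aug 6, 358 sold [FIFO — oldest first]: 358 @ $15.40 = $5,513.20
Aug 14, 369 sold [FIFO — oldest first]: 32 @ $15.40 + 337 @ $18.10 = $6,592.50
Aug 16, 113 sold [FIFO — oldest first]: 55 @ $18.10 + 58 @ $21.10 = $2,219.30
Total COGS = $5,513.20 + $6,592.50 + $2,219.30 = $14,325.00
Ending inventory: 152 @ $21.10 = $3,207.20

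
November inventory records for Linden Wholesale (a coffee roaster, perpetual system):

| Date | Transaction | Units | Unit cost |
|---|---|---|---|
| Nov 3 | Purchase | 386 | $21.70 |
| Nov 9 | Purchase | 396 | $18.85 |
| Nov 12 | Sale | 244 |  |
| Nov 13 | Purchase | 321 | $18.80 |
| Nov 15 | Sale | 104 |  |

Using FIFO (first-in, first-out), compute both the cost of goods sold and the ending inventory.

Nov 12, 244 sold [FIFO — oldest first]: 244 @ $21.70 = $5,294.80
Nov 15, 104 sold [FIFO — oldest first]: 104 @ $21.70 = $2,256.80
Total COGS = $5,294.80 + $2,256.80 = $7,551.60
Ending inventory: 38 @ $21.70 + 396 @ $18.85 + 321 @ $18.80 = $14,324.00

COGS = $7,551.60; ending inventory = $14,324.00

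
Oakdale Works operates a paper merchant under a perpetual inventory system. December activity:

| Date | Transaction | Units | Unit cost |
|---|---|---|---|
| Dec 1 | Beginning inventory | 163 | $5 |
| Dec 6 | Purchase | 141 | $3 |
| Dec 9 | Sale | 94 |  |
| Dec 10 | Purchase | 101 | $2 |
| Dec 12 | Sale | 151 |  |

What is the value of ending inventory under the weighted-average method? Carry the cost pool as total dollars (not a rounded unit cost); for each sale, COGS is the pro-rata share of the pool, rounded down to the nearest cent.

After Dec 1: 163 on hand, pool $815.00 (≈ $5.0000 each)
After Dec 6: 304 on hand, pool $1,238.00 (≈ $4.0724 each)
Dec 9, sell 94: 94/304 × $1,238.00 → $382.80
After Dec 10: 311 on hand, pool $1,057.20 (≈ $3.3994 each)
Dec 12, sell 151: 151/311 × $1,057.20 → $513.30
Total COGS = $382.80 + $513.30 = $896.10
Ending inventory (cost pool remaining) = $543.90
Check: goods available $1,440.00 = COGS $896.10 + ending $543.90

Ending inventory = $543.90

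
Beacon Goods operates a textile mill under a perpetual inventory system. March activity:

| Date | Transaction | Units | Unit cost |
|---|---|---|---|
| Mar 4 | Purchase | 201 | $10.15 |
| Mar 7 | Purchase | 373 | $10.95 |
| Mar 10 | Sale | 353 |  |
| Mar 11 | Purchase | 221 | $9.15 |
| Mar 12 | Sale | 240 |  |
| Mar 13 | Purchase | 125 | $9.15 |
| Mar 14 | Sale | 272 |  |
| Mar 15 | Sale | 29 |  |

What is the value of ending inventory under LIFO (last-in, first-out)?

Mar 10, 353 sold [LIFO — newest first]: 353 @ $10.95 = $3,865.35
Mar 12, 240 sold [LIFO — newest first]: 221 @ $9.15 + 19 @ $10.95 = $2,230.20
Mar 14, 272 sold [LIFO — newest first]: 125 @ $9.15 + 1 @ $10.95 + 146 @ $10.15 = $2,636.60
Mar 15, 29 sold [LIFO — newest first]: 29 @ $10.15 = $294.35
Total COGS = $3,865.35 + $2,230.20 + $2,636.60 + $294.35 = $9,026.50
Ending inventory: 26 @ $10.15 = $263.90

Ending inventory = $263.90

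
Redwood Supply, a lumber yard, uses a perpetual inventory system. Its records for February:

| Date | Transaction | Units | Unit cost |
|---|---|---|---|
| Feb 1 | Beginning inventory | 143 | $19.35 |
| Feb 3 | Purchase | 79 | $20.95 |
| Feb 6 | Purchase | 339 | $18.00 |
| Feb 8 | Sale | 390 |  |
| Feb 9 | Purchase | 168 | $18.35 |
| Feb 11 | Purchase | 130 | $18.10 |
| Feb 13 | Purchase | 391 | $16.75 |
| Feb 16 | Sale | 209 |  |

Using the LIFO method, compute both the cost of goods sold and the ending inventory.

Feb 8, 390 sold [LIFO — newest first]: 339 @ $18.00 + 51 @ $20.95 = $7,170.45
Feb 16, 209 sold [LIFO — newest first]: 209 @ $16.75 = $3,500.75
Total COGS = $7,170.45 + $3,500.75 = $10,671.20
Ending inventory: 143 @ $19.35 + 28 @ $20.95 + 168 @ $18.35 + 130 @ $18.10 + 182 @ $16.75 = $11,837.95

COGS = $10,671.20; ending inventory = $11,837.95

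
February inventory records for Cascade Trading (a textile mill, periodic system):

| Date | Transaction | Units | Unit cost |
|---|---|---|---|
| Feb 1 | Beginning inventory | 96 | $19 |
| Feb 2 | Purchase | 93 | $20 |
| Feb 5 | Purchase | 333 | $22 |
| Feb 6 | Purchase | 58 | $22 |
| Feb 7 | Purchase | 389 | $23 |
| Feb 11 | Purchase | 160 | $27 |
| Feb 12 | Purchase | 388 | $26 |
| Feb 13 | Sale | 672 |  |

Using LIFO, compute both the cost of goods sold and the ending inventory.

COGS = $17,260; ending inventory = $18,381

Feb 13, 672 sold [LIFO — newest first]: 388 @ $26 + 160 @ $27 + 124 @ $23 = $17,260
Ending inventory: 96 @ $19 + 93 @ $20 + 333 @ $22 + 58 @ $22 + 265 @ $23 = $18,381
Check: goods available $35,641 = COGS $17,260 + ending $18,381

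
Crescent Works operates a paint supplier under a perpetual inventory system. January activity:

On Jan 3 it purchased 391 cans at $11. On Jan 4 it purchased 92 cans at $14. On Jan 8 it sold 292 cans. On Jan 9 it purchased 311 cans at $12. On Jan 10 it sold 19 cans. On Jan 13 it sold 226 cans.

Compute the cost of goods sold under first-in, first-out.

Jan 8, 292 sold [FIFO — oldest first]: 292 @ $11 = $3,212
Jan 10, 19 sold [FIFO — oldest first]: 19 @ $11 = $209
Jan 13, 226 sold [FIFO — oldest first]: 80 @ $11 + 92 @ $14 + 54 @ $12 = $2,816
Total COGS = $3,212 + $209 + $2,816 = $6,237
Ending inventory: 257 @ $12 = $3,084

COGS = $6,237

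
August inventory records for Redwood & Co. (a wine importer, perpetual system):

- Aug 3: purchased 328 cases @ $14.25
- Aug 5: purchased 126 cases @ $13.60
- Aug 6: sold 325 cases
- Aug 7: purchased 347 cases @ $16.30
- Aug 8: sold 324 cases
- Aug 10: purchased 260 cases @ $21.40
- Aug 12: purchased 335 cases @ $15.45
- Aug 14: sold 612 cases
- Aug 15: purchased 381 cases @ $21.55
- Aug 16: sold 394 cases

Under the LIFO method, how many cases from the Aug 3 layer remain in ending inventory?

122

Aug 6, 325 sold [LIFO — newest first]: 126 @ $13.60 + 199 @ $14.25 = $4,549.35
Aug 8, 324 sold [LIFO — newest first]: 324 @ $16.30 = $5,281.20
Aug 14, 612 sold [LIFO — newest first]: 335 @ $15.45 + 260 @ $21.40 + 17 @ $16.30 = $11,016.85
Aug 16, 394 sold [LIFO — newest first]: 381 @ $21.55 + 6 @ $16.30 + 7 @ $14.25 = $8,408.10
Total COGS = $4,549.35 + $5,281.20 + $11,016.85 + $8,408.10 = $29,255.50
Ending inventory: 122 @ $14.25 = $1,738.50
Check: goods available $30,994.00 = COGS $29,255.50 + ending $1,738.50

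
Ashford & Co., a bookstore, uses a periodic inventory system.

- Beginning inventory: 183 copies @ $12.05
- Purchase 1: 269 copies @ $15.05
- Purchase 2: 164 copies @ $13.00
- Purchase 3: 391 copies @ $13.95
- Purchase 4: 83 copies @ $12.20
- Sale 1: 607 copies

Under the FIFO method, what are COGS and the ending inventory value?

COGS = $8,268.60; ending inventory = $6,584.05

Sale 1 (607) [FIFO — oldest first]: 183 @ $12.05 + 269 @ $15.05 + 155 @ $13.00 = $8,268.60
Ending inventory: 9 @ $13.00 + 391 @ $13.95 + 83 @ $12.20 = $6,584.05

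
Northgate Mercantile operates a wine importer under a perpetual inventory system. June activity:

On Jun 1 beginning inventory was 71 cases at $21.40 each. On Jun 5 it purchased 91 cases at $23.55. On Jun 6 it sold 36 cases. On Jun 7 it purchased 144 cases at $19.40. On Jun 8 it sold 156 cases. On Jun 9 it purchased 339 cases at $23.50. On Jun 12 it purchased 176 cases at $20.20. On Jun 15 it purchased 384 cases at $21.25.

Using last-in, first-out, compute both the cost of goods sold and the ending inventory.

Jun 6, 36 sold [LIFO — newest first]: 36 @ $23.55 = $847.80
Jun 8, 156 sold [LIFO — newest first]: 144 @ $19.40 + 12 @ $23.55 = $3,076.20
Total COGS = $847.80 + $3,076.20 = $3,924.00
Ending inventory: 71 @ $21.40 + 43 @ $23.55 + 339 @ $23.50 + 176 @ $20.20 + 384 @ $21.25 = $22,213.75

COGS = $3,924.00; ending inventory = $22,213.75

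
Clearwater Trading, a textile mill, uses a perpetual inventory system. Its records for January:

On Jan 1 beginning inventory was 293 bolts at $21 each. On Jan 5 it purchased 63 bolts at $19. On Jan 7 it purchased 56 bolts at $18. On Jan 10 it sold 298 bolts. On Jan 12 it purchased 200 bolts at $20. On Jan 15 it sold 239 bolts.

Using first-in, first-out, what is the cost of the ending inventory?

Ending inventory = $1,500

Jan 10, 298 sold [FIFO — oldest first]: 293 @ $21 + 5 @ $19 = $6,248
Jan 15, 239 sold [FIFO — oldest first]: 58 @ $19 + 56 @ $18 + 125 @ $20 = $4,610
Total COGS = $6,248 + $4,610 = $10,858
Ending inventory: 75 @ $20 = $1,500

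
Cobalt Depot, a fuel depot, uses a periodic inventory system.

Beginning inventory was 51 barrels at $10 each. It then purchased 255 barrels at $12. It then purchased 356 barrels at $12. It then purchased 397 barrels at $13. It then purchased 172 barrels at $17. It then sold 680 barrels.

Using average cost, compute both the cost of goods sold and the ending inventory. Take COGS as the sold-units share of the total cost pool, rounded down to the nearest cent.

Sale 1, sell 680: 680/1231 × $15,927.00 → $8,798.01
Ending inventory (cost pool remaining) = $7,128.99

COGS = $8,798.01; ending inventory = $7,128.99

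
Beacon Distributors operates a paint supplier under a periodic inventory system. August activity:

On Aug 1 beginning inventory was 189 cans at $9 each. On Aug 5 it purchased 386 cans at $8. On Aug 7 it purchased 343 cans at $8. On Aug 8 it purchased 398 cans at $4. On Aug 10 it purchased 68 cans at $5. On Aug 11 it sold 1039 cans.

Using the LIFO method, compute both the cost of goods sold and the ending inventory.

Aug 11, 1039 sold [LIFO — newest first]: 68 @ $5 + 398 @ $4 + 343 @ $8 + 230 @ $8 = $6,516
Ending inventory: 189 @ $9 + 156 @ $8 = $2,949
Check: goods available $9,465 = COGS $6,516 + ending $2,949

COGS = $6,516; ending inventory = $2,949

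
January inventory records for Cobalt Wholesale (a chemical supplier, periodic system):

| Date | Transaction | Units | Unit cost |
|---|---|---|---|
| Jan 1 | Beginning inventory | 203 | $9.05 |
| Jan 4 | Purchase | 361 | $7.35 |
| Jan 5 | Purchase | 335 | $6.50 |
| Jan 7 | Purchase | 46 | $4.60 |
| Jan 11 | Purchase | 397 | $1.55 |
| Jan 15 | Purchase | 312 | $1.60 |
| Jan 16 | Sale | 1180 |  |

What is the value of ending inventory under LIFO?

Jan 16, 1180 sold [LIFO — newest first]: 312 @ $1.60 + 397 @ $1.55 + 46 @ $4.60 + 335 @ $6.50 + 90 @ $7.35 = $4,165.15
Ending inventory: 203 @ $9.05 + 271 @ $7.35 = $3,829.00

Ending inventory = $3,829.00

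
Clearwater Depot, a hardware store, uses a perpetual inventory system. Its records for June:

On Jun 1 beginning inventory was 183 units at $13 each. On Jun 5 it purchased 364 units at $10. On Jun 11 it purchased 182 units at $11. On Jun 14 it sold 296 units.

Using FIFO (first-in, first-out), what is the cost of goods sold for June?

Jun 14, 296 sold [FIFO — oldest first]: 183 @ $13 + 113 @ $10 = $3,509
Ending inventory: 251 @ $10 + 182 @ $11 = $4,512

COGS = $3,509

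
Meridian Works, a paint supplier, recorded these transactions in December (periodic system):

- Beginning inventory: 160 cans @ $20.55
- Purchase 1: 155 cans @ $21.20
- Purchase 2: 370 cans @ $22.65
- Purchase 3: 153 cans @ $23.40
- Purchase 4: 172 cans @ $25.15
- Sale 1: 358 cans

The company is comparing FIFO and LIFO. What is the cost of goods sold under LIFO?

COGS = $8,653.45

FIFO COGS: 160 @ $20.55 + 155 @ $21.20 + 43 @ $22.65 = $7,547.95
LIFO COGS: 172 @ $25.15 + 153 @ $23.40 + 33 @ $22.65 = $8,653.45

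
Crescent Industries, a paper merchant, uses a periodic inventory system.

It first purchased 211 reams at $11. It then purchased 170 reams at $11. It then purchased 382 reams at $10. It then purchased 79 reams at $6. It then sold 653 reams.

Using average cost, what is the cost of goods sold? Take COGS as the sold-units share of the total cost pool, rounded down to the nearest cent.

Sale 1, sell 653: 653/842 × $8,485.00 → $6,580.40
Ending inventory (cost pool remaining) = $1,904.60
Check: goods available $8,485.00 = COGS $6,580.40 + ending $1,904.60

COGS = $6,580.40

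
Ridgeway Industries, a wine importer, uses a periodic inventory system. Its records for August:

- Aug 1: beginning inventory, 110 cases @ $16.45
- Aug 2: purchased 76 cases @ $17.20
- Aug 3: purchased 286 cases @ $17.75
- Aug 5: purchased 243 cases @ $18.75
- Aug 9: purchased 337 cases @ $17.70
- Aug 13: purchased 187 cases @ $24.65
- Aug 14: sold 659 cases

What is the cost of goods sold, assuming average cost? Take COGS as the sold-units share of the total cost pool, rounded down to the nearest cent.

Aug 14, sell 659: 659/1239 × $23,323.90 → $12,405.52
Ending inventory (cost pool remaining) = $10,918.38

COGS = $12,405.52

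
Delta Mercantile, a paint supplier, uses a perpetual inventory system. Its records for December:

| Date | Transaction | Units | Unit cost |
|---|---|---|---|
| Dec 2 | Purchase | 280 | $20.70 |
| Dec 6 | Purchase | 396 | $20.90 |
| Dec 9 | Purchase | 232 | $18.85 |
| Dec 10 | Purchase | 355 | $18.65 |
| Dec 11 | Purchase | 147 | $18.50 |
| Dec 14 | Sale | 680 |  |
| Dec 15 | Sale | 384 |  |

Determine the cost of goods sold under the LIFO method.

Dec 14, 680 sold [LIFO — newest first]: 147 @ $18.50 + 355 @ $18.65 + 178 @ $18.85 = $12,695.55
Dec 15, 384 sold [LIFO — newest first]: 54 @ $18.85 + 330 @ $20.90 = $7,914.90
Total COGS = $12,695.55 + $7,914.90 = $20,610.45
Ending inventory: 280 @ $20.70 + 66 @ $20.90 = $7,175.40

COGS = $20,610.45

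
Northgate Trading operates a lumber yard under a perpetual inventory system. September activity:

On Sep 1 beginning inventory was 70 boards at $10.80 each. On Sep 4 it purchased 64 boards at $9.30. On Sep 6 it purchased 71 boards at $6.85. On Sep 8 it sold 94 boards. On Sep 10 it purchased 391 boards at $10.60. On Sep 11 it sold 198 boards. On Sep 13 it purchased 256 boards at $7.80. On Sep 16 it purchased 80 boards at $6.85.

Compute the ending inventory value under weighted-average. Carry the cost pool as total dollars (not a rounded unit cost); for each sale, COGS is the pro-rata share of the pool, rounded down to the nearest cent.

Ending inventory = $5,657.21

After Sep 1: 70 on hand, pool $756.00 (≈ $10.8000 each)
After Sep 4: 134 on hand, pool $1,351.20 (≈ $10.0836 each)
After Sep 6: 205 on hand, pool $1,837.55 (≈ $8.9637 each)
Sep 8, sell 94: 94/205 × $1,837.55 → $842.58
After Sep 10: 502 on hand, pool $5,139.57 (≈ $10.2382 each)
Sep 11, sell 198: 198/502 × $5,139.57 → $2,027.16
After Sep 13: 560 on hand, pool $5,109.21 (≈ $9.1236 each)
After Sep 16: 640 on hand, pool $5,657.21 (≈ $8.8394 each)
Total COGS = $842.58 + $2,027.16 = $2,869.74
Ending inventory (cost pool remaining) = $5,657.21
Check: goods available $8,526.95 = COGS $2,869.74 + ending $5,657.21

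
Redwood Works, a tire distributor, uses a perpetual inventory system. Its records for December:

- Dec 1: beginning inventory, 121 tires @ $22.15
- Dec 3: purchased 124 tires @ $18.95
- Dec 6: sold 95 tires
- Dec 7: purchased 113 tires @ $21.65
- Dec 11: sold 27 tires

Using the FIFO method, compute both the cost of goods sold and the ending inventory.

Dec 6, 95 sold [FIFO — oldest first]: 95 @ $22.15 = $2,104.25
Dec 11, 27 sold [FIFO — oldest first]: 26 @ $22.15 + 1 @ $18.95 = $594.85
Total COGS = $2,104.25 + $594.85 = $2,699.10
Ending inventory: 123 @ $18.95 + 113 @ $21.65 = $4,777.30

COGS = $2,699.10; ending inventory = $4,777.30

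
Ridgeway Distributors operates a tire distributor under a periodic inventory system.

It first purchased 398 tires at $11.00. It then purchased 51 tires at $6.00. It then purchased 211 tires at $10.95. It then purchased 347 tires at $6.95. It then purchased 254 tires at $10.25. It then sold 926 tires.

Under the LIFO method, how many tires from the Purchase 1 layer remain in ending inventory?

335

Sale 1 (926) [LIFO — newest first]: 254 @ $10.25 + 347 @ $6.95 + 211 @ $10.95 + 51 @ $6.00 + 63 @ $11.00 = $8,324.60
Ending inventory: 335 @ $11.00 = $3,685.00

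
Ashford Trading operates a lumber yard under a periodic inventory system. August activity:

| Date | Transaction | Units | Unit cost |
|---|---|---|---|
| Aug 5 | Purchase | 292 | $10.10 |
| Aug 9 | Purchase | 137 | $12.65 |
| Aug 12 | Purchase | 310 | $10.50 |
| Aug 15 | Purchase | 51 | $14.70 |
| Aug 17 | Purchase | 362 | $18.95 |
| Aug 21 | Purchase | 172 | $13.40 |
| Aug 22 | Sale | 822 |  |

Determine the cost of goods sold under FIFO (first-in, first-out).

COGS = $9,293.35

Aug 22, 822 sold [FIFO — oldest first]: 292 @ $10.10 + 137 @ $12.65 + 310 @ $10.50 + 51 @ $14.70 + 32 @ $18.95 = $9,293.35
Ending inventory: 330 @ $18.95 + 172 @ $13.40 = $8,558.30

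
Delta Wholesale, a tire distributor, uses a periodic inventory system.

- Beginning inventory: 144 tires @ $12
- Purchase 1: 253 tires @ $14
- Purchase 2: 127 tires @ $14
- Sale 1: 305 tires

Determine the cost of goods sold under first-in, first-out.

Sale 1 (305) [FIFO — oldest first]: 144 @ $12 + 161 @ $14 = $3,982
Ending inventory: 92 @ $14 + 127 @ $14 = $3,066

COGS = $3,982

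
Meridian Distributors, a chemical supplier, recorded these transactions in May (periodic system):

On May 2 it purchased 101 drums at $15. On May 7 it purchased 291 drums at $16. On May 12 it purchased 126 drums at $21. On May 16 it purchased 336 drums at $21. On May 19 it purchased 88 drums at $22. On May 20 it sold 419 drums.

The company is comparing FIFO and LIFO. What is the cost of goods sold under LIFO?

COGS = $8,887

FIFO COGS: 101 @ $15 + 291 @ $16 + 27 @ $21 = $6,738
LIFO COGS: 88 @ $22 + 331 @ $21 = $8,887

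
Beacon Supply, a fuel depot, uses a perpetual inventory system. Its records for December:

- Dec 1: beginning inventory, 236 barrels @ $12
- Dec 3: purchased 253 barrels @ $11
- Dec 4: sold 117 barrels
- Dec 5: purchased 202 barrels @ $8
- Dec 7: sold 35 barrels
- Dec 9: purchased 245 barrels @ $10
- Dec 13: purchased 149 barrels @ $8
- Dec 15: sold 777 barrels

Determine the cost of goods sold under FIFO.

COGS = $9,611

Dec 4, 117 sold [FIFO — oldest first]: 117 @ $12 = $1,404
Dec 7, 35 sold [FIFO — oldest first]: 35 @ $12 = $420
Dec 15, 777 sold [FIFO — oldest first]: 84 @ $12 + 253 @ $11 + 202 @ $8 + 238 @ $10 = $7,787
Total COGS = $1,404 + $420 + $7,787 = $9,611
Ending inventory: 7 @ $10 + 149 @ $8 = $1,262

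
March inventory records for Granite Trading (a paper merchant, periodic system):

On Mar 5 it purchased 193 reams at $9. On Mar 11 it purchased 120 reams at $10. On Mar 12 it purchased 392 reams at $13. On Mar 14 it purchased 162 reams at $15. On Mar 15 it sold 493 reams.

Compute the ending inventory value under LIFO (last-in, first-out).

Ending inventory = $3,730

Mar 15, 493 sold [LIFO — newest first]: 162 @ $15 + 331 @ $13 = $6,733
Ending inventory: 193 @ $9 + 120 @ $10 + 61 @ $13 = $3,730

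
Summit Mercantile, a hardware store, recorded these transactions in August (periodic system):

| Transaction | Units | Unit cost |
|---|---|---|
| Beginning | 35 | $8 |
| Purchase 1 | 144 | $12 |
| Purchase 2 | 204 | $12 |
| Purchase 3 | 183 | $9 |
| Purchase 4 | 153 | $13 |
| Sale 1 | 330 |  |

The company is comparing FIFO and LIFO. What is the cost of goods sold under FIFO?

FIFO COGS: 35 @ $8 + 144 @ $12 + 151 @ $12 = $3,820
LIFO COGS: 153 @ $13 + 177 @ $9 = $3,582

COGS = $3,820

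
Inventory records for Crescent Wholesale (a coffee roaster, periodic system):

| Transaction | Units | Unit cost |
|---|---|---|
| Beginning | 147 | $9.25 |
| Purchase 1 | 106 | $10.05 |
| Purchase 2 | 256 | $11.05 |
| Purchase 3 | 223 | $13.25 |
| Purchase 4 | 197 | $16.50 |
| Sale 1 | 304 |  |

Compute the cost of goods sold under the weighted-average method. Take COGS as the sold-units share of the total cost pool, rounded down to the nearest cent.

Sale 1, sell 304: 304/929 × $11,459.10 → $3,749.80
Ending inventory (cost pool remaining) = $7,709.30
Check: goods available $11,459.10 = COGS $3,749.80 + ending $7,709.30

COGS = $3,749.80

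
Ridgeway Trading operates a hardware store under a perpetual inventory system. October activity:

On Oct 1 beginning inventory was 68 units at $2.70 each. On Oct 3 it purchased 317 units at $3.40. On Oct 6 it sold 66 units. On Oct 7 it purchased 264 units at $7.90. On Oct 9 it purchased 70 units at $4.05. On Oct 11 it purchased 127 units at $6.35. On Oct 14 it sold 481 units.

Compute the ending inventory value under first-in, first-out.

Ending inventory = $1,895.75

Oct 6, 66 sold [FIFO — oldest first]: 66 @ $2.70 = $178.20
Oct 14, 481 sold [FIFO — oldest first]: 2 @ $2.70 + 317 @ $3.40 + 162 @ $7.90 = $2,363.00
Total COGS = $178.20 + $2,363.00 = $2,541.20
Ending inventory: 102 @ $7.90 + 70 @ $4.05 + 127 @ $6.35 = $1,895.75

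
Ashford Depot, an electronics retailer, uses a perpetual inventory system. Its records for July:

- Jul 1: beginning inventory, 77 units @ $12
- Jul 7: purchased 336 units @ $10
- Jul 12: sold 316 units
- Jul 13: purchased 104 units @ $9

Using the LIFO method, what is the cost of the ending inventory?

Jul 12, 316 sold [LIFO — newest first]: 316 @ $10 = $3,160
Ending inventory: 77 @ $12 + 20 @ $10 + 104 @ $9 = $2,060
Check: goods available $5,220 = COGS $3,160 + ending $2,060

Ending inventory = $2,060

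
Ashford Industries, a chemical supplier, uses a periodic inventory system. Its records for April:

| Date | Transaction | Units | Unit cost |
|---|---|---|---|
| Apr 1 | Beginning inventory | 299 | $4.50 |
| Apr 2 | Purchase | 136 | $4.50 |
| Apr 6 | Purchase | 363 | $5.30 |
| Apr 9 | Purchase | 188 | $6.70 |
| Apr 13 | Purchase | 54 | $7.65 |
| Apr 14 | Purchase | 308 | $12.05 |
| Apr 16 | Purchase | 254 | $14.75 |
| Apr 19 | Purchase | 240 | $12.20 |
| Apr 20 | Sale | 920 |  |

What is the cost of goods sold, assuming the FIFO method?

COGS = $4,698.80

Apr 20, 920 sold [FIFO — oldest first]: 299 @ $4.50 + 136 @ $4.50 + 363 @ $5.30 + 122 @ $6.70 = $4,698.80
Ending inventory: 66 @ $6.70 + 54 @ $7.65 + 308 @ $12.05 + 254 @ $14.75 + 240 @ $12.20 = $11,241.20
Check: goods available $15,940.00 = COGS $4,698.80 + ending $11,241.20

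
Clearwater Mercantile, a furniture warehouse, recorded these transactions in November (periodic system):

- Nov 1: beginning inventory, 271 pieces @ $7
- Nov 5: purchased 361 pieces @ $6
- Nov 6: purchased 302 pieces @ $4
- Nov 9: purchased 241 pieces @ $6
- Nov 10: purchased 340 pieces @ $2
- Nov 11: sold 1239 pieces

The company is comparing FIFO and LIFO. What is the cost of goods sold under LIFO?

FIFO COGS: 271 @ $7 + 361 @ $6 + 302 @ $4 + 241 @ $6 + 64 @ $2 = $6,845
LIFO COGS: 340 @ $2 + 241 @ $6 + 302 @ $4 + 356 @ $6 = $5,470

COGS = $5,470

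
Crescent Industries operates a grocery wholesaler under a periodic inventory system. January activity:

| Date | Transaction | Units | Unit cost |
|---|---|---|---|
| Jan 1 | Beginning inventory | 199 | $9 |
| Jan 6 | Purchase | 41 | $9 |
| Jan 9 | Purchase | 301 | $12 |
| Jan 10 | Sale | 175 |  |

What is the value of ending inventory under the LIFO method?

Jan 10, 175 sold [LIFO — newest first]: 175 @ $12 = $2,100
Ending inventory: 199 @ $9 + 41 @ $9 + 126 @ $12 = $3,672

Ending inventory = $3,672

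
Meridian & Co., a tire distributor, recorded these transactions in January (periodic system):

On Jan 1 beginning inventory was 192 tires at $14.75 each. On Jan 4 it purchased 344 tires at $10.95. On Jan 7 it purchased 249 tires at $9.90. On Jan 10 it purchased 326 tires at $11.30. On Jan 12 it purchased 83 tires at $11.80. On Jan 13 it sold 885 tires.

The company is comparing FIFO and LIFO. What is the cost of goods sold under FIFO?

COGS = $10,193.90

FIFO COGS: 192 @ $14.75 + 344 @ $10.95 + 249 @ $9.90 + 100 @ $11.30 = $10,193.90
LIFO COGS: 83 @ $11.80 + 326 @ $11.30 + 249 @ $9.90 + 227 @ $10.95 = $9,613.95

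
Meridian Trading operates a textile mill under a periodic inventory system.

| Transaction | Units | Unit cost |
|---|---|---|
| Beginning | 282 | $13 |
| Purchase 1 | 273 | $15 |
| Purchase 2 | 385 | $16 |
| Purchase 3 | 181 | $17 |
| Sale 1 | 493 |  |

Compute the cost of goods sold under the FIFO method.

COGS = $6,831

Sale 1 (493) [FIFO — oldest first]: 282 @ $13 + 211 @ $15 = $6,831
Ending inventory: 62 @ $15 + 385 @ $16 + 181 @ $17 = $10,167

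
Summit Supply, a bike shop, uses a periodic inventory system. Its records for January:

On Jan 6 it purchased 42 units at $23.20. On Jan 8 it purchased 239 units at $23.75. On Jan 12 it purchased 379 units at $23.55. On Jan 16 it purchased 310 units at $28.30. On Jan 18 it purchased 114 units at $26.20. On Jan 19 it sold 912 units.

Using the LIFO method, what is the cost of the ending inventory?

Ending inventory = $4,061.90

Jan 19, 912 sold [LIFO — newest first]: 114 @ $26.20 + 310 @ $28.30 + 379 @ $23.55 + 109 @ $23.75 = $23,274.00
Ending inventory: 42 @ $23.20 + 130 @ $23.75 = $4,061.90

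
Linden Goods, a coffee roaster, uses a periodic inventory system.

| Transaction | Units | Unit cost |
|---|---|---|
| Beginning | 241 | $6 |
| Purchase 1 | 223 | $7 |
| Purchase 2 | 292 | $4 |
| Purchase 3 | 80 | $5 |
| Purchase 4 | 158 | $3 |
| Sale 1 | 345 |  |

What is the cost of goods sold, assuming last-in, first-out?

COGS = $1,302

Sale 1 (345) [LIFO — newest first]: 158 @ $3 + 80 @ $5 + 107 @ $4 = $1,302
Ending inventory: 241 @ $6 + 223 @ $7 + 185 @ $4 = $3,747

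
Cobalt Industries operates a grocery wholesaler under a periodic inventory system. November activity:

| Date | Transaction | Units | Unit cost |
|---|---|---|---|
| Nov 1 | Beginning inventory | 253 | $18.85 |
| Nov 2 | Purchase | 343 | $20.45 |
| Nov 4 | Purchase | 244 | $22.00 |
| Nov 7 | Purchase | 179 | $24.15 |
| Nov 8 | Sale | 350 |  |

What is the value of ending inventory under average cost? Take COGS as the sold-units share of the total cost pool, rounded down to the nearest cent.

Nov 8, sell 350: 350/1019 × $21,474.25 → $7,375.84
Ending inventory (cost pool remaining) = $14,098.41
Check: goods available $21,474.25 = COGS $7,375.84 + ending $14,098.41

Ending inventory = $14,098.41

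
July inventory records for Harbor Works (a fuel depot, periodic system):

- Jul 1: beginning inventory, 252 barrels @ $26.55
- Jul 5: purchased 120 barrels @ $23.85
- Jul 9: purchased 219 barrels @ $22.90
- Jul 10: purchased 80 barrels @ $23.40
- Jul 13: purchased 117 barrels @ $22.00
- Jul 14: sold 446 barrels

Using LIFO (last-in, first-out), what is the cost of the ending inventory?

Ending inventory = $8,837.10

Jul 14, 446 sold [LIFO — newest first]: 117 @ $22.00 + 80 @ $23.40 + 219 @ $22.90 + 30 @ $23.85 = $10,176.60
Ending inventory: 252 @ $26.55 + 90 @ $23.85 = $8,837.10
Check: goods available $19,013.70 = COGS $10,176.60 + ending $8,837.10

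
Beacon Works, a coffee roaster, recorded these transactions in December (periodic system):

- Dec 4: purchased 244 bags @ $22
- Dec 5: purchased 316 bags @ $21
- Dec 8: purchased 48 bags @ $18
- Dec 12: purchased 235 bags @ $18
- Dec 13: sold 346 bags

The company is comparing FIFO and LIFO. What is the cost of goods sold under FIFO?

FIFO COGS: 244 @ $22 + 102 @ $21 = $7,510
LIFO COGS: 235 @ $18 + 48 @ $18 + 63 @ $21 = $6,417

COGS = $7,510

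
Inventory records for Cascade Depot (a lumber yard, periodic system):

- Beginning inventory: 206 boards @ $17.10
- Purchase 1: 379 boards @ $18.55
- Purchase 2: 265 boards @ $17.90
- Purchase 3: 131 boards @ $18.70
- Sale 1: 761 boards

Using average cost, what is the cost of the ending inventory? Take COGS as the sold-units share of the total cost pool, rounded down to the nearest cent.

Sale 1, sell 761: 761/981 × $17,746.25 → $13,766.45
Ending inventory (cost pool remaining) = $3,979.80
Check: goods available $17,746.25 = COGS $13,766.45 + ending $3,979.80

Ending inventory = $3,979.80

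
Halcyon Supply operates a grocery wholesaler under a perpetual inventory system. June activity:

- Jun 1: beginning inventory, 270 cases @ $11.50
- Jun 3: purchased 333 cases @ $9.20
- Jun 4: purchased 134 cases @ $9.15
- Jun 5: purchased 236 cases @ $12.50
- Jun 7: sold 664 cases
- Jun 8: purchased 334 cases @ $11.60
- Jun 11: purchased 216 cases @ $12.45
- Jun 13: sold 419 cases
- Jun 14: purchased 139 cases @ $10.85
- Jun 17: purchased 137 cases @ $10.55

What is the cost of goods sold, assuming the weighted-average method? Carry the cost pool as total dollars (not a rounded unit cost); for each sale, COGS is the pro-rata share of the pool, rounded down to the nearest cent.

After Jun 1: 270 on hand, pool $3,105.00 (≈ $11.5000 each)
After Jun 3: 603 on hand, pool $6,168.60 (≈ $10.2299 each)
After Jun 4: 737 on hand, pool $7,394.70 (≈ $10.0335 each)
After Jun 5: 973 on hand, pool $10,344.70 (≈ $10.6318 each)
Jun 7, sell 664: 664/973 × $10,344.70 → $7,059.48
After Jun 8: 643 on hand, pool $7,159.62 (≈ $11.1347 each)
After Jun 11: 859 on hand, pool $9,848.82 (≈ $11.4654 each)
Jun 13, sell 419: 419/859 × $9,848.82 → $4,804.02
After Jun 14: 579 on hand, pool $6,552.95 (≈ $11.3177 each)
After Jun 17: 716 on hand, pool $7,998.30 (≈ $11.1708 each)
Total COGS = $7,059.48 + $4,804.02 = $11,863.50
Ending inventory (cost pool remaining) = $7,998.30
Check: goods available $19,861.80 = COGS $11,863.50 + ending $7,998.30

COGS = $11,863.50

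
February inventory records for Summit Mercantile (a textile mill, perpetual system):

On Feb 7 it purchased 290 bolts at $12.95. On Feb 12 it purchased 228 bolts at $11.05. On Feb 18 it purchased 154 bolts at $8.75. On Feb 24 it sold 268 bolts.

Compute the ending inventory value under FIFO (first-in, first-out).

Feb 24, 268 sold [FIFO — oldest first]: 268 @ $12.95 = $3,470.60
Ending inventory: 22 @ $12.95 + 228 @ $11.05 + 154 @ $8.75 = $4,151.80
Check: goods available $7,622.40 = COGS $3,470.60 + ending $4,151.80

Ending inventory = $4,151.80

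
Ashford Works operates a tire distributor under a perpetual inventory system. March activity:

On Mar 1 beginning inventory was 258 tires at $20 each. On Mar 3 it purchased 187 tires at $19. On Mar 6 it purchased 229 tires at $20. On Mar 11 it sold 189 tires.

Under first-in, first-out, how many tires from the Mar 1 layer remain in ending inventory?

69

Mar 11, 189 sold [FIFO — oldest first]: 189 @ $20 = $3,780
Ending inventory: 69 @ $20 + 187 @ $19 + 229 @ $20 = $9,513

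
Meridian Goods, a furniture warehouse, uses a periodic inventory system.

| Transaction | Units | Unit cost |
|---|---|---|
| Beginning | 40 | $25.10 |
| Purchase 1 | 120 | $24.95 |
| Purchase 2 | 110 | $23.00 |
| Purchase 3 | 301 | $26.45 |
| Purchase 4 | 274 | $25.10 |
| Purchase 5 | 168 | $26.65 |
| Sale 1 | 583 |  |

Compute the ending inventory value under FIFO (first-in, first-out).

Ending inventory = $11,053.40

Sale 1 (583) [FIFO — oldest first]: 40 @ $25.10 + 120 @ $24.95 + 110 @ $23.00 + 301 @ $26.45 + 12 @ $25.10 = $14,790.65
Ending inventory: 262 @ $25.10 + 168 @ $26.65 = $11,053.40
Check: goods available $25,844.05 = COGS $14,790.65 + ending $11,053.40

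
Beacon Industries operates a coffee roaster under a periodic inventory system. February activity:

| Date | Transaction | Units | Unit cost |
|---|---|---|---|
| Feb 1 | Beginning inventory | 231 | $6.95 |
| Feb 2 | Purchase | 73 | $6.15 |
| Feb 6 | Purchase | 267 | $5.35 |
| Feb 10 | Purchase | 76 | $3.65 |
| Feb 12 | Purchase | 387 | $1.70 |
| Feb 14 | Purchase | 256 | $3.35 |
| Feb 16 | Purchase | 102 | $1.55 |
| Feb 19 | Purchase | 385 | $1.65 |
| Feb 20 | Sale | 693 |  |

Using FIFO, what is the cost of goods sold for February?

COGS = $3,838.45

Feb 20, 693 sold [FIFO — oldest first]: 231 @ $6.95 + 73 @ $6.15 + 267 @ $5.35 + 76 @ $3.65 + 46 @ $1.70 = $3,838.45
Ending inventory: 341 @ $1.70 + 256 @ $3.35 + 102 @ $1.55 + 385 @ $1.65 = $2,230.65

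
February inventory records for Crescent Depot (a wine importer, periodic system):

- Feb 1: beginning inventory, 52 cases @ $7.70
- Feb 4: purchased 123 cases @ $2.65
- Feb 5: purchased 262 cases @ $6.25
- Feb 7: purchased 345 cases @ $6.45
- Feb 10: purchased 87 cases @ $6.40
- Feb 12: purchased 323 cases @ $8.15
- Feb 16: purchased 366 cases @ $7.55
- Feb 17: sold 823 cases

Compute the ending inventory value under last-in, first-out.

Ending inventory = $4,285.95

Feb 17, 823 sold [LIFO — newest first]: 366 @ $7.55 + 323 @ $8.15 + 87 @ $6.40 + 47 @ $6.45 = $6,255.70
Ending inventory: 52 @ $7.70 + 123 @ $2.65 + 262 @ $6.25 + 298 @ $6.45 = $4,285.95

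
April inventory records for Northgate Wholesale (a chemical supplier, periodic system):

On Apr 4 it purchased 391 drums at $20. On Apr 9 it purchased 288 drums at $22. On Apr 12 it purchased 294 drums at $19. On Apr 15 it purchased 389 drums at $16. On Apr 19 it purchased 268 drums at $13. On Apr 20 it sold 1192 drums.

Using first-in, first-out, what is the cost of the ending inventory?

Ending inventory = $6,204

Apr 20, 1192 sold [FIFO — oldest first]: 391 @ $20 + 288 @ $22 + 294 @ $19 + 219 @ $16 = $23,246
Ending inventory: 170 @ $16 + 268 @ $13 = $6,204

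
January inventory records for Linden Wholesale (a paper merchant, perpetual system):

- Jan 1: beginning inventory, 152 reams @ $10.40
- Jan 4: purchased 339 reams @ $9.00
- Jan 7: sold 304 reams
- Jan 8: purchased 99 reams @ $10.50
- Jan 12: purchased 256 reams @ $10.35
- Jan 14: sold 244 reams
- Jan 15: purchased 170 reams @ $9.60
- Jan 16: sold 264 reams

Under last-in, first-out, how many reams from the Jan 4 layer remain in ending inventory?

Jan 7, 304 sold [LIFO — newest first]: 304 @ $9.00 = $2,736.00
Jan 14, 244 sold [LIFO — newest first]: 244 @ $10.35 = $2,525.40
Jan 16, 264 sold [LIFO — newest first]: 170 @ $9.60 + 12 @ $10.35 + 82 @ $10.50 = $2,617.20
Total COGS = $2,736.00 + $2,525.40 + $2,617.20 = $7,878.60
Ending inventory: 152 @ $10.40 + 35 @ $9.00 + 17 @ $10.50 = $2,074.30
Check: goods available $9,952.90 = COGS $7,878.60 + ending $2,074.30

35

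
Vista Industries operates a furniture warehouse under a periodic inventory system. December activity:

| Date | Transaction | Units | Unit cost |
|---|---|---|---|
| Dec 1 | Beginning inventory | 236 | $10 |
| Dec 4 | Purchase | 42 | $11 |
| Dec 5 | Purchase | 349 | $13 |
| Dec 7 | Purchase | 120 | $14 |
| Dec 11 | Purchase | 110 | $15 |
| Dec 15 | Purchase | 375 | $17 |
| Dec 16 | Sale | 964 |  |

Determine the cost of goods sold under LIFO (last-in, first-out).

COGS = $14,352

Dec 16, 964 sold [LIFO — newest first]: 375 @ $17 + 110 @ $15 + 120 @ $14 + 349 @ $13 + 10 @ $11 = $14,352
Ending inventory: 236 @ $10 + 32 @ $11 = $2,712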